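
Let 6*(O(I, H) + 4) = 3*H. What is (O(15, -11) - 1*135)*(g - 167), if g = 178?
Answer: -3179/2 ≈ -1589.5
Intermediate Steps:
O(I, H) = -4 + H/2 (O(I, H) = -4 + (3*H)/6 = -4 + H/2)
(O(15, -11) - 1*135)*(g - 167) = ((-4 + (½)*(-11)) - 1*135)*(178 - 167) = ((-4 - 11/2) - 135)*11 = (-19/2 - 135)*11 = -289/2*11 = -3179/2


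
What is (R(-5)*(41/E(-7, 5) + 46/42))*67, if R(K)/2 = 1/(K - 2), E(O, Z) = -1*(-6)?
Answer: -7437/49 ≈ -151.78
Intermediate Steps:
E(O, Z) = 6
R(K) = 2/(-2 + K) (R(K) = 2/(K - 2) = 2/(-2 + K))
(R(-5)*(41/E(-7, 5) + 46/42))*67 = ((2/(-2 - 5))*(41/6 + 46/42))*67 = ((2/(-7))*(41*(⅙) + 46*(1/42)))*67 = ((2*(-⅐))*(41/6 + 23/21))*67 = -2/7*111/14*67 = -111/49*67 = -7437/49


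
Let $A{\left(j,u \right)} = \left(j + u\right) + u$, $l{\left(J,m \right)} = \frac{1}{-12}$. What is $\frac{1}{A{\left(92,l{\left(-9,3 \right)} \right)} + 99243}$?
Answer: $\frac{6}{596009} \approx 1.0067 \cdot 10^{-5}$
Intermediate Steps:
$l{\left(J,m \right)} = - \frac{1}{12}$
$A{\left(j,u \right)} = j + 2 u$
$\frac{1}{A{\left(92,l{\left(-9,3 \right)} \right)} + 99243} = \frac{1}{\left(92 + 2 \left(- \frac{1}{12}\right)\right) + 99243} = \frac{1}{\left(92 - \frac{1}{6}\right) + 99243} = \frac{1}{\frac{551}{6} + 99243} = \frac{1}{\frac{596009}{6}} = \frac{6}{596009}$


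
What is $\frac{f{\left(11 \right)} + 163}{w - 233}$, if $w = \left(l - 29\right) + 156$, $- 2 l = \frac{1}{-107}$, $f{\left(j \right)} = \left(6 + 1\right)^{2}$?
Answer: $- \frac{45368}{22683} \approx -2.0001$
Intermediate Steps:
$f{\left(j \right)} = 49$ ($f{\left(j \right)} = 7^{2} = 49$)
$l = \frac{1}{214}$ ($l = - \frac{1}{2 \left(-107\right)} = \left(- \frac{1}{2}\right) \left(- \frac{1}{107}\right) = \frac{1}{214} \approx 0.0046729$)
$w = \frac{27179}{214}$ ($w = \left(\frac{1}{214} - 29\right) + 156 = - \frac{6205}{214} + 156 = \frac{27179}{214} \approx 127.0$)
$\frac{f{\left(11 \right)} + 163}{w - 233} = \frac{49 + 163}{\frac{27179}{214} - 233} = \frac{212}{- \frac{22683}{214}} = 212 \left(- \frac{214}{22683}\right) = - \frac{45368}{22683}$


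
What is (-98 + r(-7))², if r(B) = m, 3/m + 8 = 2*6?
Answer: 151321/16 ≈ 9457.6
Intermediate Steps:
m = ¾ (m = 3/(-8 + 2*6) = 3/(-8 + 12) = 3/4 = 3*(¼) = ¾ ≈ 0.75000)
r(B) = ¾
(-98 + r(-7))² = (-98 + ¾)² = (-389/4)² = 151321/16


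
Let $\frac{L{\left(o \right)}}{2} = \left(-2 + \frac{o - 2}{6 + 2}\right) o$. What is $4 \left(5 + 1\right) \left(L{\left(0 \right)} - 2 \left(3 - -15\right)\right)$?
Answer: $-864$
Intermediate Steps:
$L{\left(o \right)} = 2 o \left(- \frac{9}{4} + \frac{o}{8}\right)$ ($L{\left(o \right)} = 2 \left(-2 + \frac{o - 2}{6 + 2}\right) o = 2 \left(-2 + \frac{-2 + o}{8}\right) o = 2 \left(-2 + \left(-2 + o\right) \frac{1}{8}\right) o = 2 \left(-2 + \left(- \frac{1}{4} + \frac{o}{8}\right)\right) o = 2 \left(- \frac{9}{4} + \frac{o}{8}\right) o = 2 o \left(- \frac{9}{4} + \frac{o}{8}\right)$)
$4 \left(5 + 1\right) \left(L{\left(0 \right)} - 2 \left(3 - -15\right)\right) = 4 \left(5 + 1\right) \left(\frac{1}{4} \cdot 0 \left(-18 + 0\right) - 2 \left(3 - -15\right)\right) = 4 \cdot 6 \left(\frac{1}{4} \cdot 0 \left(-18\right) - 2 \left(3 + 15\right)\right) = 24 \left(0 - 2 \cdot 18\right) = 24 \left(0 - 36\right) = 24 \left(-36\right) = -864$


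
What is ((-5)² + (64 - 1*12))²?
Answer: 5929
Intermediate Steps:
((-5)² + (64 - 1*12))² = (25 + (64 - 12))² = (25 + 52)² = 77² = 5929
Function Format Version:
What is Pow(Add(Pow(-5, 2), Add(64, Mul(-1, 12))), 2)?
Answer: 5929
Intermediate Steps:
Pow(Add(Pow(-5, 2), Add(64, Mul(-1, 12))), 2) = Pow(Add(25, Add(64, -12)), 2) = Pow(Add(25, 52), 2) = Pow(77, 2) = 5929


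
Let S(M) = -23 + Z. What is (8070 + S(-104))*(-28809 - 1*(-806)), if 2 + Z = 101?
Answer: -228112438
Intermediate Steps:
Z = 99 (Z = -2 + 101 = 99)
S(M) = 76 (S(M) = -23 + 99 = 76)
(8070 + S(-104))*(-28809 - 1*(-806)) = (8070 + 76)*(-28809 - 1*(-806)) = 8146*(-28809 + 806) = 8146*(-28003) = -228112438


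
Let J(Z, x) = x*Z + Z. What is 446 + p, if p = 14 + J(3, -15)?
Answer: 418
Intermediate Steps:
J(Z, x) = Z + Z*x (J(Z, x) = Z*x + Z = Z + Z*x)
p = -28 (p = 14 + 3*(1 - 15) = 14 + 3*(-14) = 14 - 42 = -28)
446 + p = 446 - 28 = 418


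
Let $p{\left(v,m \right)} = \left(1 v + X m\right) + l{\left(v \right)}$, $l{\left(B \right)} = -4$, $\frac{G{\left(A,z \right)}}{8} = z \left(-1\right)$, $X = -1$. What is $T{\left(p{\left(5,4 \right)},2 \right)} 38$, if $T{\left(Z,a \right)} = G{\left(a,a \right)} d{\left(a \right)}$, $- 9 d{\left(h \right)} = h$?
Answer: $\frac{1216}{9} \approx 135.11$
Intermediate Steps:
$G{\left(A,z \right)} = - 8 z$ ($G{\left(A,z \right)} = 8 z \left(-1\right) = 8 \left(- z\right) = - 8 z$)
$d{\left(h \right)} = - \frac{h}{9}$
$p{\left(v,m \right)} = -4 + v - m$ ($p{\left(v,m \right)} = \left(1 v - m\right) - 4 = \left(v - m\right) - 4 = -4 + v - m$)
$T{\left(Z,a \right)} = \frac{8 a^{2}}{9}$ ($T{\left(Z,a \right)} = - 8 a \left(- \frac{a}{9}\right) = \frac{8 a^{2}}{9}$)
$T{\left(p{\left(5,4 \right)},2 \right)} 38 = \frac{8 \cdot 2^{2}}{9} \cdot 38 = \frac{8}{9} \cdot 4 \cdot 38 = \frac{32}{9} \cdot 38 = \frac{1216}{9}$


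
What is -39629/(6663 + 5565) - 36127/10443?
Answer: -285202201/42565668 ≈ -6.7003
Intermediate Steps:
-39629/(6663 + 5565) - 36127/10443 = -39629/12228 - 36127*1/10443 = -39629*1/12228 - 36127/10443 = -39629/12228 - 36127/10443 = -285202201/42565668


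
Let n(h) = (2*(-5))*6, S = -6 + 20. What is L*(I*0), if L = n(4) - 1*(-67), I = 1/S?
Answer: 0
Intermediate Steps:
S = 14
n(h) = -60 (n(h) = -10*6 = -60)
I = 1/14 ≈ 0.071429
L = 7 (L = -60 - 1*(-67) = -60 + 67 = 7)
L*(I*0) = 7*((1/14)*0) = 7*0 = 0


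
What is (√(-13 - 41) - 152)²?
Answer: 23050 - 912*I*√6 ≈ 23050.0 - 2233.9*I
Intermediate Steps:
(√(-13 - 41) - 152)² = (√(-54) - 152)² = (3*I*√6 - 152)² = (-152 + 3*I*√6)²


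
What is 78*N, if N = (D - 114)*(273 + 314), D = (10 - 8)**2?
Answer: -5036460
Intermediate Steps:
D = 4 (D = 2**2 = 4)
N = -64570 (N = (4 - 114)*(273 + 314) = -110*587 = -64570)
78*N = 78*(-64570) = -5036460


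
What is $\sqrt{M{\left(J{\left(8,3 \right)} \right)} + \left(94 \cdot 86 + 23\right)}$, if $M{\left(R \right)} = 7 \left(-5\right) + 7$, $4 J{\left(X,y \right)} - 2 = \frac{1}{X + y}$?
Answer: $\sqrt{8079} \approx 89.883$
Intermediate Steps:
$J{\left(X,y \right)} = \frac{1}{2} + \frac{1}{4 \left(X + y\right)}$
$M{\left(R \right)} = -28$ ($M{\left(R \right)} = -35 + 7 = -28$)
$\sqrt{M{\left(J{\left(8,3 \right)} \right)} + \left(94 \cdot 86 + 23\right)} = \sqrt{-28 + \left(94 \cdot 86 + 23\right)} = \sqrt{-28 + \left(8084 + 23\right)} = \sqrt{-28 + 8107} = \sqrt{8079}$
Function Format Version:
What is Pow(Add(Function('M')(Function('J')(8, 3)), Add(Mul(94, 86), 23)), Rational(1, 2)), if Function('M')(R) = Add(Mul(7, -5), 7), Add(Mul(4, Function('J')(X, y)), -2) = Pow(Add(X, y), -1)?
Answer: Pow(8079, Rational(1, 2)) ≈ 89.883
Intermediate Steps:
Function('J')(X, y) = Add(Rational(1, 2), Mul(Rational(1, 4), Pow(Add(X, y), -1)))
Function('M')(R) = -28 (Function('M')(R) = Add(-35, 7) = -28)
Pow(Add(Function('M')(Function('J')(8, 3)), Add(Mul(94, 86), 23)), Rational(1, 2)) = Pow(Add(-28, Add(Mul(94, 86), 23)), Rational(1, 2)) = Pow(Add(-28, Add(8084, 23)), Rational(1, 2)) = Pow(Add(-28, 8107), Rational(1, 2)) = Pow(8079, Rational(1, 2))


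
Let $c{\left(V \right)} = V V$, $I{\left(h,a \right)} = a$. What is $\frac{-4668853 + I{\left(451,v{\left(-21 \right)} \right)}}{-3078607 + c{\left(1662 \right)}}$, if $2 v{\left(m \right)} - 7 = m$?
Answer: $\frac{4668860}{316363} \approx 14.758$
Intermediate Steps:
$v{\left(m \right)} = \frac{7}{2} + \frac{m}{2}$
$c{\left(V \right)} = V^{2}$
$\frac{-4668853 + I{\left(451,v{\left(-21 \right)} \right)}}{-3078607 + c{\left(1662 \right)}} = \frac{-4668853 + \left(\frac{7}{2} + \frac{1}{2} \left(-21\right)\right)}{-3078607 + 1662^{2}} = \frac{-4668853 + \left(\frac{7}{2} - \frac{21}{2}\right)}{-3078607 + 2762244} = \frac{-4668853 - 7}{-316363} = \left(-4668860\right) \left(- \frac{1}{316363}\right) = \frac{4668860}{316363}$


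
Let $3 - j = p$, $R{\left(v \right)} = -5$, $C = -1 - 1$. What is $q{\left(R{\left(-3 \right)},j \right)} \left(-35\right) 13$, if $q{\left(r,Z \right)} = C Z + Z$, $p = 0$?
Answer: $1365$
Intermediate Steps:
$C = -2$ ($C = -1 - 1 = -2$)
$j = 3$ ($j = 3 - 0 = 3 + 0 = 3$)
$q{\left(r,Z \right)} = - Z$ ($q{\left(r,Z \right)} = - 2 Z + Z = - Z$)
$q{\left(R{\left(-3 \right)},j \right)} \left(-35\right) 13 = \left(-1\right) 3 \left(-35\right) 13 = \left(-3\right) \left(-35\right) 13 = 105 \cdot 13 = 1365$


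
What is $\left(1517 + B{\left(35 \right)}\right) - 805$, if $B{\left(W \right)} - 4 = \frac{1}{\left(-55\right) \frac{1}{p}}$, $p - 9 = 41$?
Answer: $\frac{7866}{11} \approx 715.09$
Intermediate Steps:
$p = 50$ ($p = 9 + 41 = 50$)
$B{\left(W \right)} = \frac{34}{11}$ ($B{\left(W \right)} = 4 + \frac{1}{\left(-55\right) \frac{1}{50}} = 4 + \frac{1}{- \frac{11}{10}} = 4 - \frac{10}{11} = \frac{34}{11}$)
$\left(1517 + B{\left(35 \right)}\right) - 805 = \left(1517 + \frac{34}{11}\right) - 805 = \frac{16721}{11} - 805 = \frac{7866}{11}$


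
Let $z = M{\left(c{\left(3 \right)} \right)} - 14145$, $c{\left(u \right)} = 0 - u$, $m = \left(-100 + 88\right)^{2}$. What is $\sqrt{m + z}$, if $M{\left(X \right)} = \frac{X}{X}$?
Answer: $20 i \sqrt{35} \approx 118.32 i$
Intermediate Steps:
$m = 144$ ($m = \left(-12\right)^{2} = 144$)
$c{\left(u \right)} = - u$
$M{\left(X \right)} = 1$
$z = -14144$ ($z = 1 - 14145 = -14144$)
$\sqrt{m + z} = \sqrt{144 - 14144} = \sqrt{-14000} = 20 i \sqrt{35}$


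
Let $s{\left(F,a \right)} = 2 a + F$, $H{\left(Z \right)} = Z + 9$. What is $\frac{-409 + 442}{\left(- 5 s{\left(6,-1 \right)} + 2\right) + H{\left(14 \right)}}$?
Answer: $\frac{33}{5} \approx 6.6$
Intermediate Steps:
$H{\left(Z \right)} = 9 + Z$
$s{\left(F,a \right)} = F + 2 a$
$\frac{-409 + 442}{\left(- 5 s{\left(6,-1 \right)} + 2\right) + H{\left(14 \right)}} = \frac{-409 + 442}{\left(- 5 \left(6 + 2 \left(-1\right)\right) + 2\right) + \left(9 + 14\right)} = \frac{33}{\left(- 5 \left(6 - 2\right) + 2\right) + 23} = \frac{33}{\left(\left(-5\right) 4 + 2\right) + 23} = \frac{33}{\left(-20 + 2\right) + 23} = \frac{33}{-18 + 23} = \frac{33}{5}$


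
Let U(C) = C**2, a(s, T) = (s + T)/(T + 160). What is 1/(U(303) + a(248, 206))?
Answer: 183/16801274 ≈ 1.0892e-5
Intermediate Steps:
a(s, T) = (T + s)/(160 + T)
1/(U(303) + a(248, 206)) = 1/(303**2 + (206 + 248)/(160 + 206)) = 1/(91809 + 454/366) = 1/(91809 + (1/366)*454) = 1/(91809 + 227/183) = 1/(16801274/183) = 183/16801274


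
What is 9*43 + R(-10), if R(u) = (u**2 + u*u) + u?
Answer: 577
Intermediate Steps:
R(u) = u + 2*u**2 (R(u) = (u**2 + u**2) + u = 2*u**2 + u = u + 2*u**2)
9*43 + R(-10) = 9*43 - 10*(1 + 2*(-10)) = 387 - 10*(1 - 20) = 387 - 10*(-19) = 387 + 190 = 577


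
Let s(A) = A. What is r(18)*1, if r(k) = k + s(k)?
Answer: 36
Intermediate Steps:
r(k) = 2*k (r(k) = k + k = 2*k)
r(18)*1 = (2*18)*1 = 36*1 = 36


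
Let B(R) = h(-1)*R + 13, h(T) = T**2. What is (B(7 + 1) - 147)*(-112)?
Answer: 14112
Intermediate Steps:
B(R) = 13 + R (B(R) = (-1)**2*R + 13 = 1*R + 13 = R + 13 = 13 + R)
(B(7 + 1) - 147)*(-112) = ((13 + (7 + 1)) - 147)*(-112) = ((13 + 8) - 147)*(-112) = (21 - 147)*(-112) = -126*(-112) = 14112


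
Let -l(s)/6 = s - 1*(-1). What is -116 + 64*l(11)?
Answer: -4724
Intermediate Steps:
l(s) = -6 - 6*s (l(s) = -6*(s - 1*(-1)) = -6*(s + 1) = -6*(1 + s) = -6 - 6*s)
-116 + 64*l(11) = -116 + 64*(-6 - 6*11) = -116 + 64*(-6 - 66) = -116 + 64*(-72) = -116 - 4608 = -4724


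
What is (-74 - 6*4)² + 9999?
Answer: 19603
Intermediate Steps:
(-74 - 6*4)² + 9999 = (-74 - 24)² + 9999 = (-98)² + 9999 = 9604 + 9999 = 19603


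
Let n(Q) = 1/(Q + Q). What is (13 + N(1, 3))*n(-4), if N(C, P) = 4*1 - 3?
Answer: -7/4 ≈ -1.7500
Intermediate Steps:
N(C, P) = 1 (N(C, P) = 4 - 3 = 1)
n(Q) = 1/(2*Q)
(13 + N(1, 3))*n(-4) = (13 + 1)*((1/2)/(-4)) = 14*((1/2)*(-1/4)) = 14*(-1/8) = -7/4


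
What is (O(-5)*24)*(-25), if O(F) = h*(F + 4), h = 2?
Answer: 1200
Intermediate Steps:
O(F) = 8 + 2*F (O(F) = 2*(F + 4) = 2*(4 + F) = 8 + 2*F)
(O(-5)*24)*(-25) = ((8 + 2*(-5))*24)*(-25) = ((8 - 10)*24)*(-25) = -2*24*(-25) = -48*(-25) = 1200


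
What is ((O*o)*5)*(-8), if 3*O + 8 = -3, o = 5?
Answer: 2200/3 ≈ 733.33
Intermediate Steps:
O = -11/3 (O = -8/3 + (⅓)*(-3) = -8/3 - 1 = -11/3 ≈ -3.6667)
((O*o)*5)*(-8) = (-11/3*5*5)*(-8) = -55/3*5*(-8) = -275/3*(-8) = 2200/3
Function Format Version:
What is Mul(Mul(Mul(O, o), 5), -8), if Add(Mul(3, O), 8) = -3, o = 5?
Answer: Rational(2200, 3) ≈ 733.33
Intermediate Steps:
O = Rational(-11, 3) (O = Add(Rational(-8, 3), Mul(Rational(1, 3), -3)) = Add(Rational(-8, 3), -1) = Rational(-11, 3) ≈ -3.6667)
Mul(Mul(Mul(O, o), 5), -8) = Mul(Mul(Mul(Rational(-11, 3), 5), 5), -8) = Mul(Mul(Rational(-55, 3), 5), -8) = Mul(Rational(-275, 3), -8) = Rational(2200, 3)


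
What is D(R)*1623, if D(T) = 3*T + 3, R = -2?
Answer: -4869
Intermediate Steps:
D(T) = 3 + 3*T
D(R)*1623 = (3 + 3*(-2))*1623 = (3 - 6)*1623 = -3*1623 = -4869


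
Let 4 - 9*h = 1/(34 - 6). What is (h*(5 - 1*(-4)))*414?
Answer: 22977/14 ≈ 1641.2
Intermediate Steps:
h = 37/84 (h = 4/9 - 1/(9*(34 - 6)) = 4/9 - ⅑/28 = 4/9 - ⅑*1/28 = 4/9 - 1/252 = 37/84 ≈ 0.44048)
(h*(5 - 1*(-4)))*414 = (37*(5 - 1*(-4))/84)*414 = (37*(5 + 4)/84)*414 = ((37/84)*9)*414 = (111/28)*414 = 22977/14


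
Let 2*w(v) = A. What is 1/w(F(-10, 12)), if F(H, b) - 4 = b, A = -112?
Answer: -1/56 ≈ -0.017857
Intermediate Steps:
F(H, b) = 4 + b
w(v) = -56 (w(v) = (1/2)*(-112) = -56)
1/w(F(-10, 12)) = 1/(-56) = -1/56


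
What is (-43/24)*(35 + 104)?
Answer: -5977/24 ≈ -249.04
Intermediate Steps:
(-43/24)*(35 + 104) = -43*1/24*139 = -43/24*139 = -5977/24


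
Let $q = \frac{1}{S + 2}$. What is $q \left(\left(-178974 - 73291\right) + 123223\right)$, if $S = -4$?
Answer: $64521$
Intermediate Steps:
$q = - \frac{1}{2}$ ($q = \frac{1}{-4 + 2} = \frac{1}{-2} = - \frac{1}{2} \approx -0.5$)
$q \left(\left(-178974 - 73291\right) + 123223\right) = - \frac{\left(-178974 - 73291\right) + 123223}{2} = - \frac{-252265 + 123223}{2} = \left(- \frac{1}{2}\right) \left(-129042\right) = 64521$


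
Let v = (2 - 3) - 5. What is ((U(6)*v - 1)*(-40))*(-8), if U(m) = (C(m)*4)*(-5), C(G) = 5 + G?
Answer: 422080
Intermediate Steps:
v = -6 (v = -1 - 5 = -6)
U(m) = -100 - 20*m (U(m) = ((5 + m)*4)*(-5) = (20 + 4*m)*(-5) = -100 - 20*m)
((U(6)*v - 1)*(-40))*(-8) = (((-100 - 20*6)*(-6) - 1)*(-40))*(-8) = (((-100 - 120)*(-6) - 1)*(-40))*(-8) = ((-220*(-6) - 1)*(-40))*(-8) = ((1320 - 1)*(-40))*(-8) = (1319*(-40))*(-8) = -52760*(-8) = 422080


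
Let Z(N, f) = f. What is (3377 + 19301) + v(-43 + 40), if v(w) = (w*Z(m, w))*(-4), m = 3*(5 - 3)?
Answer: 22642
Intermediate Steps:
m = 6 (m = 3*2 = 6)
v(w) = -4*w**2 (v(w) = (w*w)*(-4) = w**2*(-4) = -4*w**2)
(3377 + 19301) + v(-43 + 40) = (3377 + 19301) - 4*(-43 + 40)**2 = 22678 - 4*(-3)**2 = 22678 - 4*9 = 22678 - 36 = 22642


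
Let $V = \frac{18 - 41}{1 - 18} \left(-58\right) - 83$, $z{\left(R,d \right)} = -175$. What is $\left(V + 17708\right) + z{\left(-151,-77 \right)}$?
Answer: $\frac{295316}{17} \approx 17372.0$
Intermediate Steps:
$V = - \frac{2745}{17}$ ($V = - \frac{23}{-17} \left(-58\right) - 83 = \left(-23\right) \left(- \frac{1}{17}\right) \left(-58\right) - 83 = \frac{23}{17} \left(-58\right) - 83 = - \frac{1334}{17} - 83 = - \frac{2745}{17} \approx -161.47$)
$\left(V + 17708\right) + z{\left(-151,-77 \right)} = \left(- \frac{2745}{17} + 17708\right) - 175 = \frac{298291}{17} - 175 = \frac{295316}{17}$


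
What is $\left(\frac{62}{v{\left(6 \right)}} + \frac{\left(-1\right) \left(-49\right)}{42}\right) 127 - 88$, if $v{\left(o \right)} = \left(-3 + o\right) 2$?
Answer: $\frac{2745}{2} \approx 1372.5$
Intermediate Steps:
$v{\left(o \right)} = -6 + 2 o$
$\left(\frac{62}{v{\left(6 \right)}} + \frac{\left(-1\right) \left(-49\right)}{42}\right) 127 - 88 = \left(\frac{62}{-6 + 2 \cdot 6} + \frac{\left(-1\right) \left(-49\right)}{42}\right) 127 - 88 = \left(\frac{62}{-6 + 12} + 49 \cdot \frac{1}{42}\right) 127 - 88 = \left(\frac{62}{6} + \frac{7}{6}\right) 127 - 88 = \left(62 \cdot \frac{1}{6} + \frac{7}{6}\right) 127 - 88 = \left(\frac{31}{3} + \frac{7}{6}\right) 127 - 88 = \frac{23}{2} \cdot 127 - 88 = \frac{2921}{2} - 88 = \frac{2745}{2}$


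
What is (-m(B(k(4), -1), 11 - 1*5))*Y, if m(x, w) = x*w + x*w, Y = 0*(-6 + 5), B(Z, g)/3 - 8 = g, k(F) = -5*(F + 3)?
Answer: 0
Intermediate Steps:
k(F) = -15 - 5*F (k(F) = -5*(3 + F) = -15 - 5*F)
B(Z, g) = 24 + 3*g
Y = 0 (Y = 0*(-1) = 0)
m(x, w) = 2*w*x (m(x, w) = w*x + w*x = 2*w*x)
(-m(B(k(4), -1), 11 - 1*5))*Y = -2*(11 - 1*5)*(24 + 3*(-1))*0 = -2*(11 - 5)*(24 - 3)*0 = -2*6*21*0 = -1*252*0 = -252*0 = 0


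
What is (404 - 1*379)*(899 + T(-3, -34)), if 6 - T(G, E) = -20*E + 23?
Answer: 5050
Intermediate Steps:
T(G, E) = -17 + 20*E (T(G, E) = 6 - (-20*E + 23) = 6 - (23 - 20*E) = 6 + (-23 + 20*E) = -17 + 20*E)
(404 - 1*379)*(899 + T(-3, -34)) = (404 - 1*379)*(899 + (-17 + 20*(-34))) = (404 - 379)*(899 + (-17 - 680)) = 25*(899 - 697) = 25*202 = 5050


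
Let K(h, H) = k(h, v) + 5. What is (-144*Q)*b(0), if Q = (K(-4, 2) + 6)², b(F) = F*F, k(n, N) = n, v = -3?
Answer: 0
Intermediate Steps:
K(h, H) = 5 + h (K(h, H) = h + 5 = 5 + h)
b(F) = F²
Q = 49 (Q = ((5 - 4) + 6)² = (1 + 6)² = 7² = 49)
(-144*Q)*b(0) = -144*49*0² = -7056*0 = 0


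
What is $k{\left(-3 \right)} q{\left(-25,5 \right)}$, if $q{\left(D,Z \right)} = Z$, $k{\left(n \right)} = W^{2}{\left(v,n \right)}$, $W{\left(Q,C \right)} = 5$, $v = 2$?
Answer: $125$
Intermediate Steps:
$k{\left(n \right)} = 25$ ($k{\left(n \right)} = 5^{2} = 25$)
$k{\left(-3 \right)} q{\left(-25,5 \right)} = 25 \cdot 5 = 125$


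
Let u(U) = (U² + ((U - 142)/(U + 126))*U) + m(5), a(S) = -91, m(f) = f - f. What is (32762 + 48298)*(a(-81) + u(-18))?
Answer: 21048580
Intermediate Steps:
m(f) = 0
u(U) = U² + U*(-142 + U)/(126 + U) (u(U) = (U² + ((U - 142)/(U + 126))*U) + 0 = (U² + ((-142 + U)/(126 + U))*U) + 0 = (U² + U*(-142 + U)/(126 + U)) + 0 = U² + U*(-142 + U)/(126 + U))
(32762 + 48298)*(a(-81) + u(-18)) = (32762 + 48298)*(-91 - 18*(-142 + (-18)² + 127*(-18))/(126 - 18)) = 81060*(-91 - 18*(-142 + 324 - 2286)/108) = 81060*(-91 - 18*1/108*(-2104)) = 81060*(-91 + 1052/3) = 81060*(779/3) = 21048580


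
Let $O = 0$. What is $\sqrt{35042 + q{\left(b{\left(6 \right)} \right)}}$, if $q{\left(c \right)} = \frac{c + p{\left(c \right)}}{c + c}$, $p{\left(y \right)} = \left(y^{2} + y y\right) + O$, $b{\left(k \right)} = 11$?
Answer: $\frac{\sqrt{140214}}{2} \approx 187.23$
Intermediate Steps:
$p{\left(y \right)} = 2 y^{2}$ ($p{\left(y \right)} = \left(y^{2} + y y\right) + 0 = \left(y^{2} + y^{2}\right) + 0 = 2 y^{2} + 0 = 2 y^{2}$)
$q{\left(c \right)} = \frac{c + 2 c^{2}}{2 c}$ ($q{\left(c \right)} = \frac{c + 2 c^{2}}{c + c} = \frac{c + 2 c^{2}}{2 c}$)
$\sqrt{35042 + q{\left(b{\left(6 \right)} \right)}} = \sqrt{35042 + \left(\frac{1}{2} + 11\right)} = \sqrt{35042 + \frac{23}{2}} = \sqrt{\frac{70107}{2}} = \frac{\sqrt{140214}}{2}$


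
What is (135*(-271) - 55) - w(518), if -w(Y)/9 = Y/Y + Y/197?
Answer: -7211645/197 ≈ -36607.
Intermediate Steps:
w(Y) = -9 - 9*Y/197 (w(Y) = -9*(Y/Y + Y/197) = -9*(1 + Y*(1/197)) = -9*(1 + Y/197) = -9 - 9*Y/197)
(135*(-271) - 55) - w(518) = (135*(-271) - 55) - (-9 - 9/197*518) = (-36585 - 55) - (-9 - 4662/197) = -36640 - 1*(-6435/197) = -36640 + 6435/197 = -7211645/197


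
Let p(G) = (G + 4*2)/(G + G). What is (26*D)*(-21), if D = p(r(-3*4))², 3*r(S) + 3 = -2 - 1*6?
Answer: -46137/242 ≈ -190.65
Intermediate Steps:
r(S) = -11/3 (r(S) = -1 + (-2 - 1*6)/3 = -1 + (-2 - 6)/3 = -1 + (⅓)*(-8) = -1 - 8/3 = -11/3)
p(G) = (8 + G)/(2*G) (p(G) = (G + 8)/((2*G)) = (8 + G)*(1/(2*G)) = (8 + G)/(2*G))
D = 169/484 (D = ((8 - 11/3)/(2*(-11/3)))² = ((½)*(-3/11)*(13/3))² = (-13/22)² = 169/484 ≈ 0.34917)
(26*D)*(-21) = (26*(169/484))*(-21) = (2197/242)*(-21) = -46137/242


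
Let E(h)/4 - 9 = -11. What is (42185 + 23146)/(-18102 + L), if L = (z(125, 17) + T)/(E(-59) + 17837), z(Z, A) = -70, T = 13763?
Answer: -1164786399/322726865 ≈ -3.6092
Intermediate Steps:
E(h) = -8 (E(h) = 36 + 4*(-11) = 36 - 44 = -8)
L = 13693/17829 (L = (-70 + 13763)/(-8 + 17837) = 13693/17829 ≈ 0.76802)
(42185 + 23146)/(-18102 + L) = (42185 + 23146)/(-18102 + 13693/17829) = 65331/(-322726865/17829) = 65331*(-17829/322726865) = -1164786399/322726865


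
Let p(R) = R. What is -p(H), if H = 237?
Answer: -237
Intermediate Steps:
-p(H) = -1*237 = -237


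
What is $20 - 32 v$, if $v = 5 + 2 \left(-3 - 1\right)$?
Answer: $116$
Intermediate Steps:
$v = -3$ ($v = 5 + 2 \left(-4\right) = 5 - 8 = -3$)
$20 - 32 v = 20 - -96 = 20 + 96 = 116$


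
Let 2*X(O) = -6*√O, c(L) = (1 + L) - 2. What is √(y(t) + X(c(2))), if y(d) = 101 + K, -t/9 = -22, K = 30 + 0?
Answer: 8*√2 ≈ 11.314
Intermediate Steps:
K = 30
t = 198 (t = -9*(-22) = 198)
c(L) = -1 + L
y(d) = 131 (y(d) = 101 + 30 = 131)
X(O) = -3*√O (X(O) = (-6*√O)/2 = -3*√O)
√(y(t) + X(c(2))) = √(131 - 3*√(-1 + 2)) = √(131 - 3*√1) = √(131 - 3*1) = √(131 - 3) = √128 = 8*√2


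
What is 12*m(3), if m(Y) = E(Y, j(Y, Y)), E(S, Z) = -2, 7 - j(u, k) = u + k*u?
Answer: -24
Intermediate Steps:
j(u, k) = 7 - u - k*u (j(u, k) = 7 - (u + k*u) = 7 + (-u - k*u) = 7 - u - k*u)
m(Y) = -2
12*m(3) = 12*(-2) = -24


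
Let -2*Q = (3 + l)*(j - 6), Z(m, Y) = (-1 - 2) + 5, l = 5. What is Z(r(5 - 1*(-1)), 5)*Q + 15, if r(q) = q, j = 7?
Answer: 7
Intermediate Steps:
Z(m, Y) = 2 (Z(m, Y) = -3 + 5 = 2)
Q = -4 (Q = -(3 + 5)*(7 - 6)/2 = -4 ≈ -4.0000)
Z(r(5 - 1*(-1)), 5)*Q + 15 = 2*(-4) + 15 = -8 + 15 = 7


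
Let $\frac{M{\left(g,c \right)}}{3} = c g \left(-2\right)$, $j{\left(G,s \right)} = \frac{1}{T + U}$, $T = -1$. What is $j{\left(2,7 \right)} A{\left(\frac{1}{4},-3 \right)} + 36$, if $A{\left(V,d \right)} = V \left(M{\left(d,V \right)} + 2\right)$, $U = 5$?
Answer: $\frac{1165}{32} \approx 36.406$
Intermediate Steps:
$j{\left(G,s \right)} = \frac{1}{4}$ ($j{\left(G,s \right)} = \frac{1}{-1 + 5} = \frac{1}{4}$)
$M{\left(g,c \right)} = - 6 c g$ ($M{\left(g,c \right)} = 3 c g \left(-2\right) = 3 \left(- 2 c g\right) = - 6 c g$)
$A{\left(V,d \right)} = V \left(2 - 6 V d\right)$ ($A{\left(V,d \right)} = V \left(- 6 V d + 2\right) = V \left(2 - 6 V d\right)$)
$j{\left(2,7 \right)} A{\left(\frac{1}{4},-3 \right)} + 36 = \frac{2 \cdot \frac{1}{4} \left(1 - 3 \cdot \frac{1}{4} \left(-3\right)\right)}{4} + 36 = \frac{2 \cdot \frac{1}{4} \left(1 - \frac{3}{4} \left(-3\right)\right)}{4} + 36 = \frac{2 \cdot \frac{1}{4} \left(1 + \frac{9}{4}\right)}{4} + 36 = \frac{2 \cdot \frac{1}{4} \cdot \frac{13}{4}}{4} + 36 = \frac{1}{4} \cdot \frac{13}{8} + 36 = \frac{13}{32} + 36 = \frac{1165}{32}$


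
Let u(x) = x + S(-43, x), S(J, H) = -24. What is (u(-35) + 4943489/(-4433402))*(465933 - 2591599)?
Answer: 283260094168431/2216701 ≈ 1.2778e+8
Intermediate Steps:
u(x) = -24 + x (u(x) = x - 24 = -24 + x)
(u(-35) + 4943489/(-4433402))*(465933 - 2591599) = ((-24 - 35) + 4943489/(-4433402))*(465933 - 2591599) = (-59 + 4943489*(-1/4433402))*(-2125666) = (-59 - 4943489/4433402)*(-2125666) = -266514207/4433402*(-2125666) = 283260094168431/2216701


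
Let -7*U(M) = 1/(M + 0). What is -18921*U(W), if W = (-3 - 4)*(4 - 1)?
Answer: -901/7 ≈ -128.71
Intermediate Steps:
W = -21 (W = -7*3 = -21)
U(M) = -1/(7*M) (U(M) = -1/(7*(M + 0)) = -1/(7*M))
-18921*U(W) = -(-2703)/(-21) = -(-2703)*(-1)/21 = -18921*1/147 = -901/7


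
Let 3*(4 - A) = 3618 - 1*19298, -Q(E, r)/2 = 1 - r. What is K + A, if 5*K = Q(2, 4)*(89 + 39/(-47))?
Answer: 3762212/705 ≈ 5336.5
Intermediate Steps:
Q(E, r) = -2 + 2*r (Q(E, r) = -2*(1 - r) = -2 + 2*r)
A = 15692/3 (A = 4 - (3618 - 1*19298)/3 = 4 - (3618 - 19298)/3 = 4 - ⅓*(-15680) = 4 + 15680/3 = 15692/3 ≈ 5230.7)
K = 24864/235 (K = ((-2 + 2*4)*(89 + 39/(-47)))/5 = ((-2 + 8)*(89 + 39*(-1/47)))/5 = (6*(89 - 39/47))/5 = (6*(4144/47))/5 = (⅕)*(24864/47) = 24864/235 ≈ 105.80)
K + A = 24864/235 + 15692/3 = 3762212/705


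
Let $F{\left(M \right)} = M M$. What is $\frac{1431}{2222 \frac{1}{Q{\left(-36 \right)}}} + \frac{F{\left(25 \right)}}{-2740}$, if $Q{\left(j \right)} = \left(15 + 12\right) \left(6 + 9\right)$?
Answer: $\frac{158659195}{608828} \approx 260.6$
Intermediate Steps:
$Q{\left(j \right)} = 405$ ($Q{\left(j \right)} = 27 \cdot 15 = 405$)
$F{\left(M \right)} = M^{2}$
$\frac{1431}{2222 \frac{1}{Q{\left(-36 \right)}}} + \frac{F{\left(25 \right)}}{-2740} = \frac{1431}{2222 \cdot \frac{1}{405}} + \frac{25^{2}}{-2740} = \frac{1431}{2222 \cdot \frac{1}{405}} + 625 \left(- \frac{1}{2740}\right) = \frac{1431}{\frac{2222}{405}} - \frac{125}{548} = 1431 \cdot \frac{405}{2222} - \frac{125}{548} = \frac{579555}{2222} - \frac{125}{548} = \frac{158659195}{608828}$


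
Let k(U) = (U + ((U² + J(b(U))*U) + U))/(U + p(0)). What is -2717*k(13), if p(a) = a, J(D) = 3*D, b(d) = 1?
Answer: -48906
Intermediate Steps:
k(U) = (U² + 5*U)/U (k(U) = (U + ((U² + (3*1)*U) + U))/(U + 0) = (U + ((U² + 3*U) + U))/U = (U + (U² + 4*U))/U = (U² + 5*U)/U)
-2717*k(13) = -2717*(5 + 13) = -2717*18 = -48906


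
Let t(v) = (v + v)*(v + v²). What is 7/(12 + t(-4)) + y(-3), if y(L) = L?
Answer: -37/12 ≈ -3.0833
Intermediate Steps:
t(v) = 2*v*(v + v²) (t(v) = (2*v)*(v + v²) = 2*v*(v + v²))
7/(12 + t(-4)) + y(-3) = 7/(12 + 2*(-4)²*(1 - 4)) - 3 = 7/(12 + 2*16*(-3)) - 3 = 7/(12 - 96) - 3 = 7/(-84) - 3 = -1/84*7 - 3 = -1/12 - 3 = -37/12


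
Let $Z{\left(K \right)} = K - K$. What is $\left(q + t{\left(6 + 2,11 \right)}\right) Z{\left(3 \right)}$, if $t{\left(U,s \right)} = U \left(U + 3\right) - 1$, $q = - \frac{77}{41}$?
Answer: $0$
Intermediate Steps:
$Z{\left(K \right)} = 0$
$q = - \frac{77}{41}$ ($q = \left(-77\right) \frac{1}{41} = - \frac{77}{41} \approx -1.878$)
$t{\left(U,s \right)} = -1 + U \left(3 + U\right)$ ($t{\left(U,s \right)} = U \left(3 + U\right) - 1 = -1 + U \left(3 + U\right)$)
$\left(q + t{\left(6 + 2,11 \right)}\right) Z{\left(3 \right)} = \left(- \frac{77}{41} + \left(-1 + \left(6 + 2\right)^{2} + 3 \left(6 + 2\right)\right)\right) 0 = \left(- \frac{77}{41} + \left(-1 + 8^{2} + 3 \cdot 8\right)\right) 0 = \left(- \frac{77}{41} + \left(-1 + 64 + 24\right)\right) 0 = \left(- \frac{77}{41} + 87\right) 0 = \frac{3490}{41} \cdot 0 = 0$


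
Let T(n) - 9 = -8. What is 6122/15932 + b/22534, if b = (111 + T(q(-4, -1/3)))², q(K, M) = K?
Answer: 84451039/89752922 ≈ 0.94093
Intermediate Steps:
T(n) = 1 (T(n) = 9 - 8 = 1)
b = 12544 (b = (111 + 1)² = 112² = 12544)
6122/15932 + b/22534 = 6122/15932 + 12544/22534 = 6122*(1/15932) + 12544*(1/22534) = 3061/7966 + 6272/11267 = 84451039/89752922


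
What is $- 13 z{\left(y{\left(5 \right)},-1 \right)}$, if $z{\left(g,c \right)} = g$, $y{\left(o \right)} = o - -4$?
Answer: $-117$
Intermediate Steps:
$y{\left(o \right)} = 4 + o$ ($y{\left(o \right)} = o + 4 = 4 + o$)
$- 13 z{\left(y{\left(5 \right)},-1 \right)} = - 13 \left(4 + 5\right) = \left(-13\right) 9 = -117$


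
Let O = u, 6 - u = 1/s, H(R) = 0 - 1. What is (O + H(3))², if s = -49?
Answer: 60516/2401 ≈ 25.204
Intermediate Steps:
H(R) = -1
u = 295/49 (u = 6 - 1/(-49) = 6 - 1*(-1/49) = 6 + 1/49 = 295/49 ≈ 6.0204)
O = 295/49 ≈ 6.0204
(O + H(3))² = (295/49 - 1)² = (246/49)² = 60516/2401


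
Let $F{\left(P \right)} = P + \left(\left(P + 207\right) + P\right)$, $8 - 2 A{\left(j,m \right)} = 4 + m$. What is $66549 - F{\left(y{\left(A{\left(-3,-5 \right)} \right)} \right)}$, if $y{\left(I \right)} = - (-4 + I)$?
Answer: $\frac{132687}{2} \approx 66344.0$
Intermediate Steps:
$A{\left(j,m \right)} = 2 - \frac{m}{2}$ ($A{\left(j,m \right)} = 4 - \frac{4 + m}{2} = 4 - \left(2 + \frac{m}{2}\right) = 2 - \frac{m}{2}$)
$y{\left(I \right)} = 4 - I$
$F{\left(P \right)} = 207 + 3 P$ ($F{\left(P \right)} = P + \left(\left(207 + P\right) + P\right) = P + \left(207 + 2 P\right) = 207 + 3 P$)
$66549 - F{\left(y{\left(A{\left(-3,-5 \right)} \right)} \right)} = 66549 - \left(207 + 3 \left(4 - \left(2 - - \frac{5}{2}\right)\right)\right) = 66549 - \left(207 + 3 \left(4 - \left(2 + \frac{5}{2}\right)\right)\right) = 66549 - \left(207 + 3 \left(4 - \frac{9}{2}\right)\right) = 66549 - \left(207 + 3 \left(- \frac{1}{2}\right)\right) = 66549 - \left(207 - \frac{3}{2}\right) = 66549 - \frac{411}{2} = \frac{132687}{2}$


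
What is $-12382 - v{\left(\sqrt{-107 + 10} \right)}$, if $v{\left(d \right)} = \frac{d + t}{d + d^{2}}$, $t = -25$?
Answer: $\frac{12383 i - \frac{1201079 \sqrt{97}}{97}}{\sqrt{97} - i} \approx -12382.0 + 0.074596 i$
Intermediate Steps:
$v{\left(d \right)} = \frac{-25 + d}{d + d^{2}}$ ($v{\left(d \right)} = \frac{d - 25}{d + d^{2}} = \frac{-25 + d}{d + d^{2}}$)
$-12382 - v{\left(\sqrt{-107 + 10} \right)} = -12382 - \frac{-25 + \sqrt{-107 + 10}}{\sqrt{-107 + 10} \left(1 + \sqrt{-107 + 10}\right)} = -12382 - \frac{-25 + \sqrt{-97}}{\sqrt{-97} \left(1 + \sqrt{-97}\right)} = -12382 - \frac{-25 + i \sqrt{97}}{i \sqrt{97} \left(1 + i \sqrt{97}\right)} = -12382 - \frac{- \frac{i \sqrt{97}}{97} \left(-25 + i \sqrt{97}\right)}{1 + i \sqrt{97}} = -12382 - - \frac{i \sqrt{97} \left(-25 + i \sqrt{97}\right)}{97 \left(1 + i \sqrt{97}\right)} = -12382 + \frac{i \sqrt{97} \left(-25 + i \sqrt{97}\right)}{97 \left(1 + i \sqrt{97}\right)}$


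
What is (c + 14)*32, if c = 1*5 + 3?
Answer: 704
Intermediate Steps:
c = 8 (c = 5 + 3 = 8)
(c + 14)*32 = (8 + 14)*32 = 22*32 = 704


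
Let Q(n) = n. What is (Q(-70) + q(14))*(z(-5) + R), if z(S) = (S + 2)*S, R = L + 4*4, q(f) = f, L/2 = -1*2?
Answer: -1512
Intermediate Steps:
L = -4 (L = 2*(-1*2) = 2*(-2) = -4)
R = 12 (R = -4 + 4*4 = -4 + 16 = 12)
z(S) = S*(2 + S) (z(S) = (2 + S)*S = S*(2 + S))
(Q(-70) + q(14))*(z(-5) + R) = (-70 + 14)*(-5*(2 - 5) + 12) = -56*(-5*(-3) + 12) = -56*(15 + 12) = -56*27 = -1512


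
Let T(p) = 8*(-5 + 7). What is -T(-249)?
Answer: -16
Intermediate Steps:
T(p) = 16 (T(p) = 8*2 = 16)
-T(-249) = -1*16 = -16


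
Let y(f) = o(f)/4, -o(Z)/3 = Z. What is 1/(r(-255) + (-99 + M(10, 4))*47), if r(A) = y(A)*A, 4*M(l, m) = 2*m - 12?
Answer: -4/213875 ≈ -1.8702e-5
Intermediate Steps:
o(Z) = -3*Z
M(l, m) = -3 + m/2 (M(l, m) = (2*m - 12)/4 = (-12 + 2*m)/4 = -3 + m/2)
y(f) = -3*f/4
r(A) = -3*A²/4 (r(A) = (-3*A/4)*A = -3*A²/4)
1/(r(-255) + (-99 + M(10, 4))*47) = 1/(-¾*(-255)² + (-99 + (-3 + (½)*4))*47) = 1/(-¾*65025 + (-99 + (-3 + 2))*47) = 1/(-195075/4 + (-99 - 1)*47) = 1/(-195075/4 - 100*47) = 1/(-195075/4 - 4700) = 1/(-213875/4) = -4/213875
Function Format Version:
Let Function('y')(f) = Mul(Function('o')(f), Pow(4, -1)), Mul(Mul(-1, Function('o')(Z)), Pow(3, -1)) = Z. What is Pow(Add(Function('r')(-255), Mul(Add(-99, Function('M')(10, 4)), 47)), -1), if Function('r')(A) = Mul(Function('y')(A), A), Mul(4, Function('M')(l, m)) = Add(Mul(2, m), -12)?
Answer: Rational(-4, 213875) ≈ -1.8702e-5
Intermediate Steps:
Function('o')(Z) = Mul(-3, Z)
Function('M')(l, m) = Add(-3, Mul(Rational(1, 2), m)) (Function('M')(l, m) = Mul(Rational(1, 4), Add(Mul(2, m), -12)) = Mul(Rational(1, 4), Add(-12, Mul(2, m))) = Add(-3, Mul(Rational(1, 2), m)))
Function('y')(f) = Mul(Rational(-3, 4), f) (Function('y')(f) = Mul(Mul(-3, f), Pow(4, -1)) = Mul(Mul(-3, f), Rational(1, 4)) = Mul(Rational(-3, 4), f))
Function('r')(A) = Mul(Rational(-3, 4), Pow(A, 2)) (Function('r')(A) = Mul(Mul(Rational(-3, 4), A), A) = Mul(Rational(-3, 4), Pow(A, 2)))
Pow(Add(Function('r')(-255), Mul(Add(-99, Function('M')(10, 4)), 47)), -1) = Pow(Add(Mul(Rational(-3, 4), Pow(-255, 2)), Mul(Add(-99, Add(-3, Mul(Rational(1, 2), 4))), 47)), -1) = Pow(Add(Mul(Rational(-3, 4), 65025), Mul(Add(-99, Add(-3, 2)), 47)), -1) = Pow(Add(Rational(-195075, 4), Mul(Add(-99, -1), 47)), -1) = Pow(Add(Rational(-195075, 4), Mul(-100, 47)), -1) = Pow(Add(Rational(-195075, 4), -4700), -1) = Pow(Rational(-213875, 4), -1) = Rational(-4, 213875)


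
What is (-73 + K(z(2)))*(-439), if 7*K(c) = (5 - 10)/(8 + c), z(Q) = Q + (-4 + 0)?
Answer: 1348169/42 ≈ 32099.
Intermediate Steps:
z(Q) = -4 + Q (z(Q) = Q - 4 = -4 + Q)
K(c) = -5/(7*(8 + c)) (K(c) = ((5 - 10)/(8 + c))/7 = (-5/(8 + c))/7 = -5/(7*(8 + c)))
(-73 + K(z(2)))*(-439) = (-73 - 5/(56 + 7*(-4 + 2)))*(-439) = (-73 - 5/(56 + 7*(-2)))*(-439) = (-73 - 5/(56 - 14))*(-439) = (-73 - 5/42)*(-439) = -3071/42*(-439) = 1348169/42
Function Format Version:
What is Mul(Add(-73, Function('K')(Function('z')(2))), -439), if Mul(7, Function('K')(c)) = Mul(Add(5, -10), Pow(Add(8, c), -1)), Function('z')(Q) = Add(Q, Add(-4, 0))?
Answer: Rational(1348169, 42) ≈ 32099.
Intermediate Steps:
Function('z')(Q) = Add(-4, Q) (Function('z')(Q) = Add(Q, -4) = Add(-4, Q))
Function('K')(c) = Mul(Rational(-5, 7), Pow(Add(8, c), -1)) (Function('K')(c) = Mul(Rational(1, 7), Mul(Add(5, -10), Pow(Add(8, c), -1))) = Mul(Rational(1, 7), Mul(-5, Pow(Add(8, c), -1))) = Mul(Rational(-5, 7), Pow(Add(8, c), -1)))
Mul(Add(-73, Function('K')(Function('z')(2))), -439) = Mul(Add(-73, Mul(-5, Pow(Add(56, Mul(7, Add(-4, 2))), -1))), -439) = Mul(Add(-73, Mul(-5, Pow(Add(56, Mul(7, -2)), -1))), -439) = Mul(Add(-73, Mul(-5, Pow(Add(56, -14), -1))), -439) = Mul(Add(-73, Mul(-5, Pow(42, -1))), -439) = Mul(Add(-73, Mul(-5, Rational(1, 42))), -439) = Mul(Add(-73, Rational(-5, 42)), -439) = Mul(Rational(-3071, 42), -439) = Rational(1348169, 42)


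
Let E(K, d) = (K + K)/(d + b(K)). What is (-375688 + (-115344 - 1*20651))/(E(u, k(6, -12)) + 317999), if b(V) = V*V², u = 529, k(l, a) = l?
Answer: -75747450861285/47075266575163 ≈ -1.6091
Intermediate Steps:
b(V) = V³
E(K, d) = 2*K/(d + K³) (E(K, d) = (K + K)/(d + K³) = (2*K)/(d + K³) = 2*K/(d + K³))
(-375688 + (-115344 - 1*20651))/(E(u, k(6, -12)) + 317999) = (-375688 + (-115344 - 1*20651))/(2*529/(6 + 529³) + 317999) = (-375688 + (-115344 - 20651))/(2*529/(6 + 148035889) + 317999) = (-375688 - 135995)/(2*529/148035895 + 317999) = -511683/(2*529*(1/148035895) + 317999) = -511683/(1058/148035895 + 317999) = -511683/47075266575163/148035895 = -511683*148035895/47075266575163 = -75747450861285/47075266575163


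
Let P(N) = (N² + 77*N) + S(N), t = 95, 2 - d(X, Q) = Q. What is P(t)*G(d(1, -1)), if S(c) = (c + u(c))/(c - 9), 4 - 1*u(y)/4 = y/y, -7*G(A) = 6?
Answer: -4216041/301 ≈ -14007.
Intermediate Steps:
d(X, Q) = 2 - Q
G(A) = -6/7 (G(A) = -⅐*6 = -6/7)
u(y) = 12 (u(y) = 16 - 4*y/y = 16 - 4*1 = 16 - 4 = 12)
S(c) = (12 + c)/(-9 + c) (S(c) = (c + 12)/(c - 9) = (12 + c)/(-9 + c))
P(N) = N² + 77*N + (12 + N)/(-9 + N) (P(N) = (N² + 77*N) + (12 + N)/(-9 + N) = N² + 77*N + (12 + N)/(-9 + N))
P(t)*G(d(1, -1)) = ((12 + 95 + 95*(-9 + 95)*(77 + 95))/(-9 + 95))*(-6/7) = ((12 + 95 + 95*86*172)/86)*(-6/7) = ((12 + 95 + 1405240)/86)*(-6/7) = ((1/86)*1405347)*(-6/7) = (1405347/86)*(-6/7) = -4216041/301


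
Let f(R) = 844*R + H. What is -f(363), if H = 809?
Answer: -307181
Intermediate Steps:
f(R) = 809 + 844*R (f(R) = 844*R + 809 = 809 + 844*R)
-f(363) = -(809 + 844*363) = -(809 + 306372) = -1*307181 = -307181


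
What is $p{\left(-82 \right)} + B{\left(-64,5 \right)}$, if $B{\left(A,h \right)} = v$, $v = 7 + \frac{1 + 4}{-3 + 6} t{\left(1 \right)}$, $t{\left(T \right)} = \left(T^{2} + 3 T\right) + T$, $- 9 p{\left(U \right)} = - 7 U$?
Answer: $- \frac{436}{9} \approx -48.444$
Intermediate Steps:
$p{\left(U \right)} = \frac{7 U}{9}$ ($p{\left(U \right)} = - \frac{\left(-7\right) U}{9} = \frac{7 U}{9}$)
$t{\left(T \right)} = T^{2} + 4 T$
$v = \frac{46}{3}$ ($v = 7 + \frac{1 + 4}{-3 + 6} \cdot 1 \left(4 + 1\right) = 7 + \frac{5}{3} \cdot 1 \cdot 5 = 7 + 5 \cdot \frac{1}{3} \cdot 5 = 7 + \frac{5}{3} \cdot 5 = 7 + \frac{25}{3} = \frac{46}{3} \approx 15.333$)
$B{\left(A,h \right)} = \frac{46}{3}$
$p{\left(-82 \right)} + B{\left(-64,5 \right)} = \frac{7}{9} \left(-82\right) + \frac{46}{3} = - \frac{574}{9} + \frac{46}{3} = - \frac{436}{9}$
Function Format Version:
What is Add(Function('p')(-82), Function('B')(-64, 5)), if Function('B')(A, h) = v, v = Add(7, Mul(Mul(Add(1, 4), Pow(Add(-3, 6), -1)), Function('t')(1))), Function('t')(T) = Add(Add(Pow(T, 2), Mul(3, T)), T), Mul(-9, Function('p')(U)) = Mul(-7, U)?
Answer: Rational(-436, 9) ≈ -48.444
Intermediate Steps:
Function('p')(U) = Mul(Rational(7, 9), U) (Function('p')(U) = Mul(Rational(-1, 9), Mul(-7, U)) = Mul(Rational(7, 9), U))
Function('t')(T) = Add(Pow(T, 2), Mul(4, T))
v = Rational(46, 3) (v = Add(7, Mul(Mul(Add(1, 4), Pow(Add(-3, 6), -1)), Mul(1, Add(4, 1)))) = Add(7, Mul(Mul(5, Pow(3, -1)), Mul(1, 5))) = Add(7, Mul(Mul(5, Rational(1, 3)), 5)) = Add(7, Mul(Rational(5, 3), 5)) = Add(7, Rational(25, 3)) = Rational(46, 3) ≈ 15.333)
Function('B')(A, h) = Rational(46, 3)
Add(Function('p')(-82), Function('B')(-64, 5)) = Add(Mul(Rational(7, 9), -82), Rational(46, 3)) = Add(Rational(-574, 9), Rational(46, 3)) = Rational(-436, 9)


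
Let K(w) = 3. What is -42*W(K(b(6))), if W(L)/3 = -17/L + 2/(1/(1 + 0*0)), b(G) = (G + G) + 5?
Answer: 462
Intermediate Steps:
b(G) = 5 + 2*G (b(G) = 2*G + 5 = 5 + 2*G)
W(L) = 6 - 51/L (W(L) = 3*(-17/L + 2/(1/(1 + 0*0))) = 3*(-17/L + 2/(1/(1 + 0))) = 3*(-17/L + 2/(1/1)) = 3*(-17/L + 2/1) = 3*(-17/L + 2*1) = 3*(-17/L + 2) = 3*(2 - 17/L) = 6 - 51/L)
-42*W(K(b(6))) = -42*(6 - 51/3) = -42*(6 - 51*⅓) = -42*(6 - 17) = -42*(-11) = 462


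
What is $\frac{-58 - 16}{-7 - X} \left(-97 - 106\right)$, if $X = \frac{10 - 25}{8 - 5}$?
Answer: $-7511$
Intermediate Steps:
$X = -5$ ($X = - \frac{15}{3} = \left(-15\right) \frac{1}{3} = -5$)
$\frac{-58 - 16}{-7 - X} \left(-97 - 106\right) = \frac{-58 - 16}{-7 - -5} \left(-97 - 106\right) = \frac{-58 - 16}{-7 + 5} \left(-203\right) = - \frac{74}{-2} \left(-203\right) = \left(-74\right) \left(- \frac{1}{2}\right) \left(-203\right) = 37 \left(-203\right) = -7511$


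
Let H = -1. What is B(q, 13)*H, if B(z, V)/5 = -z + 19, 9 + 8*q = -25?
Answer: -465/4 ≈ -116.25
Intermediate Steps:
q = -17/4 (q = -9/8 + (⅛)*(-25) = -9/8 - 25/8 = -17/4 ≈ -4.2500)
B(z, V) = 95 - 5*z (B(z, V) = 5*(-z + 19) = 5*(19 - z) = 95 - 5*z)
B(q, 13)*H = (95 - 5*(-17/4))*(-1) = (95 + 85/4)*(-1) = (465/4)*(-1) = -465/4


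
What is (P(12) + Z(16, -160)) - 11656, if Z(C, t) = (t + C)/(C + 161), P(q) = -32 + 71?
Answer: -685451/59 ≈ -11618.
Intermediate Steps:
P(q) = 39
Z(C, t) = (C + t)/(161 + C)
(P(12) + Z(16, -160)) - 11656 = (39 + (16 - 160)/(161 + 16)) - 11656 = (39 - 144/177) - 11656 = (39 + (1/177)*(-144)) - 11656 = (39 - 48/59) - 11656 = 2253/59 - 11656 = -685451/59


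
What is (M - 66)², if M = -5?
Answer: 5041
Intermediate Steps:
(M - 66)² = (-5 - 66)² = (-71)² = 5041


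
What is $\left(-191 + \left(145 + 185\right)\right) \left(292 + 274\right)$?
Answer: $78674$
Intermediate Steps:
$\left(-191 + \left(145 + 185\right)\right) \left(292 + 274\right) = \left(-191 + 330\right) 566 = 139 \cdot 566 = 78674$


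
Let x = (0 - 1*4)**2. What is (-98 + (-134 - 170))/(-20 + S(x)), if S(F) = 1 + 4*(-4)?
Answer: 402/35 ≈ 11.486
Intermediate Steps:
x = 16 (x = (0 - 4)**2 = (-4)**2 = 16)
S(F) = -15 (S(F) = 1 - 16 = -15)
(-98 + (-134 - 170))/(-20 + S(x)) = (-98 + (-134 - 170))/(-20 - 15) = (-98 - 304)/(-35) = -402*(-1/35) = 402/35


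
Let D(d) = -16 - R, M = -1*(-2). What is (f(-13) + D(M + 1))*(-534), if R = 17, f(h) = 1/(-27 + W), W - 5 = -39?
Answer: 1075476/61 ≈ 17631.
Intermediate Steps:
W = -34 (W = 5 - 39 = -34)
M = 2
f(h) = -1/61 (f(h) = 1/(-27 - 34) = 1/(-61) = -1/61)
D(d) = -33 (D(d) = -16 - 1*17 = -16 - 17 = -33)
(f(-13) + D(M + 1))*(-534) = (-1/61 - 33)*(-534) = -2014/61*(-534) = 1075476/61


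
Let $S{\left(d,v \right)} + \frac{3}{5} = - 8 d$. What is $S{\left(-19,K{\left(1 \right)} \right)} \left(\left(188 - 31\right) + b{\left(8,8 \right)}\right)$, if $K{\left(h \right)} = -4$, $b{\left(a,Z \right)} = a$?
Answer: $24981$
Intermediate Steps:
$S{\left(d,v \right)} = - \frac{3}{5} - 8 d$
$S{\left(-19,K{\left(1 \right)} \right)} \left(\left(188 - 31\right) + b{\left(8,8 \right)}\right) = \left(- \frac{3}{5} - -152\right) \left(\left(188 - 31\right) + 8\right) = \left(- \frac{3}{5} + 152\right) \left(\left(188 - 31\right) + 8\right) = \frac{757 \left(157 + 8\right)}{5} = \frac{757}{5} \cdot 165 = 24981$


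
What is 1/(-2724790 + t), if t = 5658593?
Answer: 1/2933803 ≈ 3.4085e-7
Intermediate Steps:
1/(-2724790 + t) = 1/(-2724790 + 5658593) = 1/2933803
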